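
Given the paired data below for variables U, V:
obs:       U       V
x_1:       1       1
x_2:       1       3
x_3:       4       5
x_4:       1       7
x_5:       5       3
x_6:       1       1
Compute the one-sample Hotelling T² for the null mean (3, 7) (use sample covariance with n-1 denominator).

Step 1 — sample mean vector:
  mean(U) = (1 + 1 + 4 + 1 + 5 + 1) / 6 = 13/6 = 2.1667
  mean(V) = (1 + 3 + 5 + 7 + 3 + 1) / 6 = 20/6 = 3.3333
  x̄ = (2.1667, 3.3333),  deviation x̄ - mu_0 = (2.1667, 3.3333) - (3, 7) = (-0.8333, -3.6667).

Step 2 — sample covariance matrix, S[i,j] = (1/(n-1)) · Σ_k (x_{k,i} - mean_i) · (x_{k,j} - mean_j), divisor n-1 = 5:
  S[U,U] = ((-1.1667)·(-1.1667) + (-1.1667)·(-1.1667) + (1.8333)·(1.8333) + (-1.1667)·(-1.1667) + (2.8333)·(2.8333) + (-1.1667)·(-1.1667)) / 5 = 16.8333/5 = 3.3667
  S[U,V] = ((-1.1667)·(-2.3333) + (-1.1667)·(-0.3333) + (1.8333)·(1.6667) + (-1.1667)·(3.6667) + (2.8333)·(-0.3333) + (-1.1667)·(-2.3333)) / 5 = 3.6667/5 = 0.7333
  S[V,V] = ((-2.3333)·(-2.3333) + (-0.3333)·(-0.3333) + (1.6667)·(1.6667) + (3.6667)·(3.6667) + (-0.3333)·(-0.3333) + (-2.3333)·(-2.3333)) / 5 = 27.3333/5 = 5.4667
  S = [[3.3667, 0.7333],
 [0.7333, 5.4667]].

Step 3 — invert S. det(S) = 3.3667·5.4667 - (0.7333)² = 17.8667.
  S^{-1} = (1/det) · [[d, -b], [-b, a]] = [[0.306, -0.041],
 [-0.041, 0.1884]].

Step 4 — quadratic form (x̄ - mu_0)^T · S^{-1} · (x̄ - mu_0):
  S^{-1} · (x̄ - mu_0) = (-0.1045, -0.6567),
  (x̄ - mu_0)^T · [...] = (-0.8333)·(-0.1045) + (-3.6667)·(-0.6567) = 2.495.

Step 5 — scale by n: T² = 6 · 2.495 = 14.9701.

T² ≈ 14.9701


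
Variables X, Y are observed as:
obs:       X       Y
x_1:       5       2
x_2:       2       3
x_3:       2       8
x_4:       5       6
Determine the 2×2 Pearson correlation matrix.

Step 1 — column means:
  mean(X) = (5 + 2 + 2 + 5) / 4 = 14/4 = 3.5
  mean(Y) = (2 + 3 + 8 + 6) / 4 = 19/4 = 4.75

Step 2 — sample variances and covariances s[i,j] = (1/(n-1)) · Σ_k (x_{k,i} - mean_i) · (x_{k,j} - mean_j), with n-1 = 3:
  s[X,X] = ((1.5)·(1.5) + (-1.5)·(-1.5) + (-1.5)·(-1.5) + (1.5)·(1.5)) / 3 = 9/3 = 3
  s[X,Y] = ((1.5)·(-2.75) + (-1.5)·(-1.75) + (-1.5)·(3.25) + (1.5)·(1.25)) / 3 = -4.5/3 = -1.5
  s[Y,Y] = ((-2.75)·(-2.75) + (-1.75)·(-1.75) + (3.25)·(3.25) + (1.25)·(1.25)) / 3 = 22.75/3 = 7.5833
  Sample standard deviations s_i = √(s[i,i]):
  s(X) = √(3) = 1.7321
  s(Y) = √(7.5833) = 2.7538

Step 3 — r_{ij} = s_{ij} / (s_i · s_j):
  r[X,X] = 1 (diagonal).
  r[X,Y] = -1.5 / (1.7321 · 2.7538) = -1.5 / 4.7697 = -0.3145
  r[Y,Y] = 1 (diagonal).

R is symmetric with unit diagonal. Assembling:

R = [[1, -0.3145],
 [-0.3145, 1]]


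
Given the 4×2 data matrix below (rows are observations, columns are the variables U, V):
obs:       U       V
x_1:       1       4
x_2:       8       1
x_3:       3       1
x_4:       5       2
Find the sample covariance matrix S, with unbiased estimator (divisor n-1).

Step 1 — column means:
  mean(U) = (1 + 8 + 3 + 5) / 4 = 17/4 = 4.25
  mean(V) = (4 + 1 + 1 + 2) / 4 = 8/4 = 2

Step 2 — sample covariance S[i,j] = (1/(n-1)) · Σ_k (x_{k,i} - mean_i) · (x_{k,j} - mean_j), with n-1 = 3.
  S[U,U] = ((-3.25)·(-3.25) + (3.75)·(3.75) + (-1.25)·(-1.25) + (0.75)·(0.75)) / 3 = 26.75/3 = 8.9167
  S[U,V] = ((-3.25)·(2) + (3.75)·(-1) + (-1.25)·(-1) + (0.75)·(0)) / 3 = -9/3 = -3
  S[V,V] = ((2)·(2) + (-1)·(-1) + (-1)·(-1) + (0)·(0)) / 3 = 6/3 = 2

S is symmetric (S[j,i] = S[i,j]). Assembling:

S = [[8.9167, -3],
 [-3, 2]]


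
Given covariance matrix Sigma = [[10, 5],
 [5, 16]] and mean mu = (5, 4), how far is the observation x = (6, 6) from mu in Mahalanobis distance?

Step 1 — centre the observation: (x - mu) = (1, 2).

Step 2 — invert Sigma. det(Sigma) = 10·16 - (5)² = 135.
  Sigma^{-1} = (1/det) · [[d, -b], [-b, a]] = [[0.1185, -0.037],
 [-0.037, 0.0741]].

Step 3 — form the quadratic (x - mu)^T · Sigma^{-1} · (x - mu):
  Sigma^{-1} · (x - mu) = (0.0444, 0.1111).
  (x - mu)^T · [Sigma^{-1} · (x - mu)] = (1)·(0.0444) + (2)·(0.1111) = 0.2667.

Step 4 — take square root: d = √(0.2667) ≈ 0.5164.

d(x, mu) = √(0.2667) ≈ 0.5164


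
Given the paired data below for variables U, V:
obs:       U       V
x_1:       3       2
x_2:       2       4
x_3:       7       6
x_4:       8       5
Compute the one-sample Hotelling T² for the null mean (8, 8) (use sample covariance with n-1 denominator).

Step 1 — sample mean vector:
  mean(U) = (3 + 2 + 7 + 8) / 4 = 20/4 = 5
  mean(V) = (2 + 4 + 6 + 5) / 4 = 17/4 = 4.25
  x̄ = (5, 4.25),  deviation x̄ - mu_0 = (5, 4.25) - (8, 8) = (-3, -3.75).

Step 2 — sample covariance matrix, S[i,j] = (1/(n-1)) · Σ_k (x_{k,i} - mean_i) · (x_{k,j} - mean_j), divisor n-1 = 3:
  S[U,U] = ((-2)·(-2) + (-3)·(-3) + (2)·(2) + (3)·(3)) / 3 = 26/3 = 8.6667
  S[U,V] = ((-2)·(-2.25) + (-3)·(-0.25) + (2)·(1.75) + (3)·(0.75)) / 3 = 11/3 = 3.6667
  S[V,V] = ((-2.25)·(-2.25) + (-0.25)·(-0.25) + (1.75)·(1.75) + (0.75)·(0.75)) / 3 = 8.75/3 = 2.9167
  S = [[8.6667, 3.6667],
 [3.6667, 2.9167]].

Step 3 — invert S. det(S) = 8.6667·2.9167 - (3.6667)² = 11.8333.
  S^{-1} = (1/det) · [[d, -b], [-b, a]] = [[0.2465, -0.3099],
 [-0.3099, 0.7324]].

Step 4 — quadratic form (x̄ - mu_0)^T · S^{-1} · (x̄ - mu_0):
  S^{-1} · (x̄ - mu_0) = (0.4225, -1.8169),
  (x̄ - mu_0)^T · [...] = (-3)·(0.4225) + (-3.75)·(-1.8169) = 5.5458.

Step 5 — scale by n: T² = 4 · 5.5458 = 22.1831.

T² ≈ 22.1831


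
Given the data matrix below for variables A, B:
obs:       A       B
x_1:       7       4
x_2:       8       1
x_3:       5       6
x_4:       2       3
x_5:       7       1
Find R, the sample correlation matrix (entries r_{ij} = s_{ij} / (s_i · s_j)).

Step 1 — column means:
  mean(A) = (7 + 8 + 5 + 2 + 7) / 5 = 29/5 = 5.8
  mean(B) = (4 + 1 + 6 + 3 + 1) / 5 = 15/5 = 3

Step 2 — sample variances and covariances s[i,j] = (1/(n-1)) · Σ_k (x_{k,i} - mean_i) · (x_{k,j} - mean_j), with n-1 = 4:
  s[A,A] = ((1.2)·(1.2) + (2.2)·(2.2) + (-0.8)·(-0.8) + (-3.8)·(-3.8) + (1.2)·(1.2)) / 4 = 22.8/4 = 5.7
  s[A,B] = ((1.2)·(1) + (2.2)·(-2) + (-0.8)·(3) + (-3.8)·(0) + (1.2)·(-2)) / 4 = -8/4 = -2
  s[B,B] = ((1)·(1) + (-2)·(-2) + (3)·(3) + (0)·(0) + (-2)·(-2)) / 4 = 18/4 = 4.5
  Sample standard deviations s_i = √(s[i,i]):
  s(A) = √(5.7) = 2.3875
  s(B) = √(4.5) = 2.1213

Step 3 — r_{ij} = s_{ij} / (s_i · s_j):
  r[A,A] = 1 (diagonal).
  r[A,B] = -2 / (2.3875 · 2.1213) = -2 / 5.0646 = -0.3949
  r[B,B] = 1 (diagonal).

R is symmetric with unit diagonal. Assembling:

R = [[1, -0.3949],
 [-0.3949, 1]]


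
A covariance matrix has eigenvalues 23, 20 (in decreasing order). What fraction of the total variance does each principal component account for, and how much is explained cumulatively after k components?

Step 1 — total variance = trace(Sigma) = Σ λ_i = 23 + 20 = 43.

Step 2 — fraction explained by component i = λ_i / Σ λ:
  PC1: 23/43 = 0.5349
  PC2: 20/43 = 0.4651

Step 3 — cumulative fraction after k components = (λ_1 + ... + λ_k) / Σ λ:
  k = 1: 23/43 = 0.5349
  k = 2: (23 + 20)/43 = 43/43 = 1

Summary (fraction, with percent):

explained: PC1 0.5349 (53.49%), PC2 0.4651 (46.51%);  cumulative: 0.5349, 1


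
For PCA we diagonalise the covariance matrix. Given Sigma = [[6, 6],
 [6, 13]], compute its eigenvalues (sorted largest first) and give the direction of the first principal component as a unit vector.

Step 1 — characteristic polynomial of 2×2 Sigma:
  det(Sigma - λI) = λ² - trace · λ + det = 0.
  trace = 6 + 13 = 19, det = 6·13 - (6)² = 42.
Step 2 — discriminant:
  Δ = trace² - 4·det = 361 - 168 = 193.
Step 3 — eigenvalues:
  λ = (trace ± √Δ)/2 = (19 ± 13.8924)/2,
  λ_1 = 16.4462,  λ_2 = 2.5538.

Step 4 — unit eigenvector for λ_1: solve (Sigma - λ_1 I)v = 0. First row:
  (6 - 16.4462)·v_x + (6)·v_y = 0, i.e. (-10.4462)·v_x + (6)·v_y = 0,
  so v ∝ (b, λ_1 - a) = (6, 10.4462) = u.
  ||u|| = √((6)² + (10.4462)²) = √(145.1236) ≈ 12.0467,
  v_1 = u/||u|| ≈ (0.4981, 0.8671) (||v_1|| = 1).

λ_1 = 16.4462,  λ_2 = 2.5538;  v_1 ≈ (0.4981, 0.8671)


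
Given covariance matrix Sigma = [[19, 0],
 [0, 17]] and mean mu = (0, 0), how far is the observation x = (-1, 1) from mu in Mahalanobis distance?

Step 1 — centre the observation: (x - mu) = (-1, 1).

Step 2 — invert Sigma. det(Sigma) = 19·17 - (0)² = 323.
  Sigma^{-1} = (1/det) · [[d, -b], [-b, a]] = [[0.0526, 0],
 [0, 0.0588]].

Step 3 — form the quadratic (x - mu)^T · Sigma^{-1} · (x - mu):
  Sigma^{-1} · (x - mu) = (-0.0526, 0.0588).
  (x - mu)^T · [Sigma^{-1} · (x - mu)] = (-1)·(-0.0526) + (1)·(0.0588) = 0.1115.

Step 4 — take square root: d = √(0.1115) ≈ 0.3338.

d(x, mu) = √(0.1115) ≈ 0.3338


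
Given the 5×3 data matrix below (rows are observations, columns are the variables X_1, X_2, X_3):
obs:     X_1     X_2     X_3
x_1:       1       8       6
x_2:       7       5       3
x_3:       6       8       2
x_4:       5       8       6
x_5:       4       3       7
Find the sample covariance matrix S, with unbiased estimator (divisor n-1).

Step 1 — column means:
  mean(X_1) = (1 + 7 + 6 + 5 + 4) / 5 = 23/5 = 4.6
  mean(X_2) = (8 + 5 + 8 + 8 + 3) / 5 = 32/5 = 6.4
  mean(X_3) = (6 + 3 + 2 + 6 + 7) / 5 = 24/5 = 4.8

Step 2 — sample covariance S[i,j] = (1/(n-1)) · Σ_k (x_{k,i} - mean_i) · (x_{k,j} - mean_j), with n-1 = 4.
  S[X_1,X_1] = ((-3.6)·(-3.6) + (2.4)·(2.4) + (1.4)·(1.4) + (0.4)·(0.4) + (-0.6)·(-0.6)) / 4 = 21.2/4 = 5.3
  S[X_1,X_2] = ((-3.6)·(1.6) + (2.4)·(-1.4) + (1.4)·(1.6) + (0.4)·(1.6) + (-0.6)·(-3.4)) / 4 = -4.2/4 = -1.05
  S[X_1,X_3] = ((-3.6)·(1.2) + (2.4)·(-1.8) + (1.4)·(-2.8) + (0.4)·(1.2) + (-0.6)·(2.2)) / 4 = -13.4/4 = -3.35
  S[X_2,X_2] = ((1.6)·(1.6) + (-1.4)·(-1.4) + (1.6)·(1.6) + (1.6)·(1.6) + (-3.4)·(-3.4)) / 4 = 21.2/4 = 5.3
  S[X_2,X_3] = ((1.6)·(1.2) + (-1.4)·(-1.8) + (1.6)·(-2.8) + (1.6)·(1.2) + (-3.4)·(2.2)) / 4 = -5.6/4 = -1.4
  S[X_3,X_3] = ((1.2)·(1.2) + (-1.8)·(-1.8) + (-2.8)·(-2.8) + (1.2)·(1.2) + (2.2)·(2.2)) / 4 = 18.8/4 = 4.7

S is symmetric (S[j,i] = S[i,j]). Assembling:

S = [[5.3, -1.05, -3.35],
 [-1.05, 5.3, -1.4],
 [-3.35, -1.4, 4.7]]


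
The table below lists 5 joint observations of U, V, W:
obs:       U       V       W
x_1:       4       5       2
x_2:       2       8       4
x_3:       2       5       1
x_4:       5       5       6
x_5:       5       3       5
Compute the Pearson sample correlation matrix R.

Step 1 — column means:
  mean(U) = (4 + 2 + 2 + 5 + 5) / 5 = 18/5 = 3.6
  mean(V) = (5 + 8 + 5 + 5 + 3) / 5 = 26/5 = 5.2
  mean(W) = (2 + 4 + 1 + 6 + 5) / 5 = 18/5 = 3.6

Step 2 — sample variances and covariances s[i,j] = (1/(n-1)) · Σ_k (x_{k,i} - mean_i) · (x_{k,j} - mean_j), with n-1 = 4:
  s[U,U] = ((0.4)·(0.4) + (-1.6)·(-1.6) + (-1.6)·(-1.6) + (1.4)·(1.4) + (1.4)·(1.4)) / 4 = 9.2/4 = 2.3
  s[U,V] = ((0.4)·(-0.2) + (-1.6)·(2.8) + (-1.6)·(-0.2) + (1.4)·(-0.2) + (1.4)·(-2.2)) / 4 = -7.6/4 = -1.9
  s[U,W] = ((0.4)·(-1.6) + (-1.6)·(0.4) + (-1.6)·(-2.6) + (1.4)·(2.4) + (1.4)·(1.4)) / 4 = 8.2/4 = 2.05
  s[V,V] = ((-0.2)·(-0.2) + (2.8)·(2.8) + (-0.2)·(-0.2) + (-0.2)·(-0.2) + (-2.2)·(-2.2)) / 4 = 12.8/4 = 3.2
  s[V,W] = ((-0.2)·(-1.6) + (2.8)·(0.4) + (-0.2)·(-2.6) + (-0.2)·(2.4) + (-2.2)·(1.4)) / 4 = -1.6/4 = -0.4
  s[W,W] = ((-1.6)·(-1.6) + (0.4)·(0.4) + (-2.6)·(-2.6) + (2.4)·(2.4) + (1.4)·(1.4)) / 4 = 17.2/4 = 4.3
  Sample standard deviations s_i = √(s[i,i]):
  s(U) = √(2.3) = 1.5166
  s(V) = √(3.2) = 1.7889
  s(W) = √(4.3) = 2.0736

Step 3 — r_{ij} = s_{ij} / (s_i · s_j):
  r[U,U] = 1 (diagonal).
  r[U,V] = -1.9 / (1.5166 · 1.7889) = -1.9 / 2.7129 = -0.7003
  r[U,W] = 2.05 / (1.5166 · 2.0736) = 2.05 / 3.1448 = 0.6519
  r[V,V] = 1 (diagonal).
  r[V,W] = -0.4 / (1.7889 · 2.0736) = -0.4 / 3.7094 = -0.1078
  r[W,W] = 1 (diagonal).

R is symmetric with unit diagonal. Assembling:

R = [[1, -0.7003, 0.6519],
 [-0.7003, 1, -0.1078],
 [0.6519, -0.1078, 1]]


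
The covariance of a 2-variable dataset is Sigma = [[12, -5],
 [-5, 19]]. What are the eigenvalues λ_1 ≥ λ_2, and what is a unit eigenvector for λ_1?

Step 1 — characteristic polynomial of 2×2 Sigma:
  det(Sigma - λI) = λ² - trace · λ + det = 0.
  trace = 12 + 19 = 31, det = 12·19 - (-5)² = 203.
Step 2 — discriminant:
  Δ = trace² - 4·det = 961 - 812 = 149.
Step 3 — eigenvalues:
  λ = (trace ± √Δ)/2 = (31 ± 12.2066)/2,
  λ_1 = 21.6033,  λ_2 = 9.3967.

Step 4 — unit eigenvector for λ_1: solve (Sigma - λ_1 I)v = 0. First row:
  (12 - 21.6033)·v_x + (-5)·v_y = 0, i.e. (-9.6033)·v_x + (-5)·v_y = 0,
  so v ∝ (b, λ_1 - a) = (-5, 9.6033); multiply by -1 so the first entry is positive: u = (5, -9.6033).
  ||u|| = √((5)² + (-9.6033)²) = √(117.2229) ≈ 10.827,
  v_1 = u/||u|| ≈ (0.4618, -0.887) (||v_1|| = 1).

λ_1 = 21.6033,  λ_2 = 9.3967;  v_1 ≈ (0.4618, -0.887)


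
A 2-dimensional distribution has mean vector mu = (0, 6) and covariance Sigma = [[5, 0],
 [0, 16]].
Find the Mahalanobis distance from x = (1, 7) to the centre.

Step 1 — centre the observation: (x - mu) = (1, 1).

Step 2 — invert Sigma. det(Sigma) = 5·16 - (0)² = 80.
  Sigma^{-1} = (1/det) · [[d, -b], [-b, a]] = [[0.2, 0],
 [0, 0.0625]].

Step 3 — form the quadratic (x - mu)^T · Sigma^{-1} · (x - mu):
  Sigma^{-1} · (x - mu) = (0.2, 0.0625).
  (x - mu)^T · [Sigma^{-1} · (x - mu)] = (1)·(0.2) + (1)·(0.0625) = 0.2625.

Step 4 — take square root: d = √(0.2625) ≈ 0.5123.

d(x, mu) = √(0.2625) ≈ 0.5123


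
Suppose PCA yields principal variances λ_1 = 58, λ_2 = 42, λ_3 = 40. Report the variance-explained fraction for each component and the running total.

Step 1 — total variance = trace(Sigma) = Σ λ_i = 58 + 42 + 40 = 140.

Step 2 — fraction explained by component i = λ_i / Σ λ:
  PC1: 58/140 = 0.4143
  PC2: 42/140 = 0.3
  PC3: 40/140 = 0.2857

Step 3 — cumulative fraction after k components = (λ_1 + ... + λ_k) / Σ λ:
  k = 1: 58/140 = 0.4143
  k = 2: (58 + 42)/140 = 100/140 = 0.7143
  k = 3: (58 + 42 + 40)/140 = 140/140 = 1

Summary (fraction, with percent):

explained: PC1 0.4143 (41.43%), PC2 0.3 (30%), PC3 0.2857 (28.57%);  cumulative: 0.4143, 0.7143, 1


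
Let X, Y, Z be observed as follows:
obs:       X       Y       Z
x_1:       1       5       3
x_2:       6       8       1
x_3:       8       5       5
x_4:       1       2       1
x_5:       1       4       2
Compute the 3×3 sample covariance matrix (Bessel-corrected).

Step 1 — column means:
  mean(X) = (1 + 6 + 8 + 1 + 1) / 5 = 17/5 = 3.4
  mean(Y) = (5 + 8 + 5 + 2 + 4) / 5 = 24/5 = 4.8
  mean(Z) = (3 + 1 + 5 + 1 + 2) / 5 = 12/5 = 2.4

Step 2 — sample covariance S[i,j] = (1/(n-1)) · Σ_k (x_{k,i} - mean_i) · (x_{k,j} - mean_j), with n-1 = 4.
  S[X,X] = ((-2.4)·(-2.4) + (2.6)·(2.6) + (4.6)·(4.6) + (-2.4)·(-2.4) + (-2.4)·(-2.4)) / 4 = 45.2/4 = 11.3
  S[X,Y] = ((-2.4)·(0.2) + (2.6)·(3.2) + (4.6)·(0.2) + (-2.4)·(-2.8) + (-2.4)·(-0.8)) / 4 = 17.4/4 = 4.35
  S[X,Z] = ((-2.4)·(0.6) + (2.6)·(-1.4) + (4.6)·(2.6) + (-2.4)·(-1.4) + (-2.4)·(-0.4)) / 4 = 11.2/4 = 2.8
  S[Y,Y] = ((0.2)·(0.2) + (3.2)·(3.2) + (0.2)·(0.2) + (-2.8)·(-2.8) + (-0.8)·(-0.8)) / 4 = 18.8/4 = 4.7
  S[Y,Z] = ((0.2)·(0.6) + (3.2)·(-1.4) + (0.2)·(2.6) + (-2.8)·(-1.4) + (-0.8)·(-0.4)) / 4 = 0.4/4 = 0.1
  S[Z,Z] = ((0.6)·(0.6) + (-1.4)·(-1.4) + (2.6)·(2.6) + (-1.4)·(-1.4) + (-0.4)·(-0.4)) / 4 = 11.2/4 = 2.8

S is symmetric (S[j,i] = S[i,j]). Assembling:

S = [[11.3, 4.35, 2.8],
 [4.35, 4.7, 0.1],
 [2.8, 0.1, 2.8]]


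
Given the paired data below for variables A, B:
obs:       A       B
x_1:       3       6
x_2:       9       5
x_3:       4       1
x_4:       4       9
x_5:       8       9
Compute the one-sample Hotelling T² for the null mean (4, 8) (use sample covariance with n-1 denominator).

Step 1 — sample mean vector:
  mean(A) = (3 + 9 + 4 + 4 + 8) / 5 = 28/5 = 5.6
  mean(B) = (6 + 5 + 1 + 9 + 9) / 5 = 30/5 = 6
  x̄ = (5.6, 6),  deviation x̄ - mu_0 = (5.6, 6) - (4, 8) = (1.6, -2).

Step 2 — sample covariance matrix, S[i,j] = (1/(n-1)) · Σ_k (x_{k,i} - mean_i) · (x_{k,j} - mean_j), divisor n-1 = 4:
  S[A,A] = ((-2.6)·(-2.6) + (3.4)·(3.4) + (-1.6)·(-1.6) + (-1.6)·(-1.6) + (2.4)·(2.4)) / 4 = 29.2/4 = 7.3
  S[A,B] = ((-2.6)·(0) + (3.4)·(-1) + (-1.6)·(-5) + (-1.6)·(3) + (2.4)·(3)) / 4 = 7/4 = 1.75
  S[B,B] = ((0)·(0) + (-1)·(-1) + (-5)·(-5) + (3)·(3) + (3)·(3)) / 4 = 44/4 = 11
  S = [[7.3, 1.75],
 [1.75, 11]].

Step 3 — invert S. det(S) = 7.3·11 - (1.75)² = 77.2375.
  S^{-1} = (1/det) · [[d, -b], [-b, a]] = [[0.1424, -0.0227],
 [-0.0227, 0.0945]].

Step 4 — quadratic form (x̄ - mu_0)^T · S^{-1} · (x̄ - mu_0):
  S^{-1} · (x̄ - mu_0) = (0.2732, -0.2253),
  (x̄ - mu_0)^T · [...] = (1.6)·(0.2732) + (-2)·(-0.2253) = 0.8877.

Step 5 — scale by n: T² = 5 · 0.8877 = 4.4383.

T² ≈ 4.4383


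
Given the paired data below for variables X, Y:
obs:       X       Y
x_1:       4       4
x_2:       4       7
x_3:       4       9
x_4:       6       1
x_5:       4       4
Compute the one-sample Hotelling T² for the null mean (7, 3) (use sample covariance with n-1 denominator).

Step 1 — sample mean vector:
  mean(X) = (4 + 4 + 4 + 6 + 4) / 5 = 22/5 = 4.4
  mean(Y) = (4 + 7 + 9 + 1 + 4) / 5 = 25/5 = 5
  x̄ = (4.4, 5),  deviation x̄ - mu_0 = (4.4, 5) - (7, 3) = (-2.6, 2).

Step 2 — sample covariance matrix, S[i,j] = (1/(n-1)) · Σ_k (x_{k,i} - mean_i) · (x_{k,j} - mean_j), divisor n-1 = 4:
  S[X,X] = ((-0.4)·(-0.4) + (-0.4)·(-0.4) + (-0.4)·(-0.4) + (1.6)·(1.6) + (-0.4)·(-0.4)) / 4 = 3.2/4 = 0.8
  S[X,Y] = ((-0.4)·(-1) + (-0.4)·(2) + (-0.4)·(4) + (1.6)·(-4) + (-0.4)·(-1)) / 4 = -8/4 = -2
  S[Y,Y] = ((-1)·(-1) + (2)·(2) + (4)·(4) + (-4)·(-4) + (-1)·(-1)) / 4 = 38/4 = 9.5
  S = [[0.8, -2],
 [-2, 9.5]].

Step 3 — invert S. det(S) = 0.8·9.5 - (-2)² = 3.6.
  S^{-1} = (1/det) · [[d, -b], [-b, a]] = [[2.6389, 0.5556],
 [0.5556, 0.2222]].

Step 4 — quadratic form (x̄ - mu_0)^T · S^{-1} · (x̄ - mu_0):
  S^{-1} · (x̄ - mu_0) = (-5.75, -1),
  (x̄ - mu_0)^T · [...] = (-2.6)·(-5.75) + (2)·(-1) = 12.95.

Step 5 — scale by n: T² = 5 · 12.95 = 64.75.

T² ≈ 64.75


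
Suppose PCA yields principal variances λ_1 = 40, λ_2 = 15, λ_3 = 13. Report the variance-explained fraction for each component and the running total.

Step 1 — total variance = trace(Sigma) = Σ λ_i = 40 + 15 + 13 = 68.

Step 2 — fraction explained by component i = λ_i / Σ λ:
  PC1: 40/68 = 0.5882
  PC2: 15/68 = 0.2206
  PC3: 13/68 = 0.1912

Step 3 — cumulative fraction after k components = (λ_1 + ... + λ_k) / Σ λ:
  k = 1: 40/68 = 0.5882
  k = 2: (40 + 15)/68 = 55/68 = 0.8088
  k = 3: (40 + 15 + 13)/68 = 68/68 = 1

Summary (fraction, with percent):

explained: PC1 0.5882 (58.82%), PC2 0.2206 (22.06%), PC3 0.1912 (19.12%);  cumulative: 0.5882, 0.8088, 1


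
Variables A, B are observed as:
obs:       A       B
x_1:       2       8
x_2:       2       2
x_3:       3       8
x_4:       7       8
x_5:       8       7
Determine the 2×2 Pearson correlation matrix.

Step 1 — column means:
  mean(A) = (2 + 2 + 3 + 7 + 8) / 5 = 22/5 = 4.4
  mean(B) = (8 + 2 + 8 + 8 + 7) / 5 = 33/5 = 6.6

Step 2 — sample variances and covariances s[i,j] = (1/(n-1)) · Σ_k (x_{k,i} - mean_i) · (x_{k,j} - mean_j), with n-1 = 4:
  s[A,A] = ((-2.4)·(-2.4) + (-2.4)·(-2.4) + (-1.4)·(-1.4) + (2.6)·(2.6) + (3.6)·(3.6)) / 4 = 33.2/4 = 8.3
  s[A,B] = ((-2.4)·(1.4) + (-2.4)·(-4.6) + (-1.4)·(1.4) + (2.6)·(1.4) + (3.6)·(0.4)) / 4 = 10.8/4 = 2.7
  s[B,B] = ((1.4)·(1.4) + (-4.6)·(-4.6) + (1.4)·(1.4) + (1.4)·(1.4) + (0.4)·(0.4)) / 4 = 27.2/4 = 6.8
  Sample standard deviations s_i = √(s[i,i]):
  s(A) = √(8.3) = 2.881
  s(B) = √(6.8) = 2.6077

Step 3 — r_{ij} = s_{ij} / (s_i · s_j):
  r[A,A] = 1 (diagonal).
  r[A,B] = 2.7 / (2.881 · 2.6077) = 2.7 / 7.5127 = 0.3594
  r[B,B] = 1 (diagonal).

R is symmetric with unit diagonal. Assembling:

R = [[1, 0.3594],
 [0.3594, 1]]


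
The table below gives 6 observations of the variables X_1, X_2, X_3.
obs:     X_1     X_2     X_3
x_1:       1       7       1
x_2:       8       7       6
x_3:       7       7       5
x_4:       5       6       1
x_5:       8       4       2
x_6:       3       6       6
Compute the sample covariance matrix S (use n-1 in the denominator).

Step 1 — column means:
  mean(X_1) = (1 + 8 + 7 + 5 + 8 + 3) / 6 = 32/6 = 5.3333
  mean(X_2) = (7 + 7 + 7 + 6 + 4 + 6) / 6 = 37/6 = 6.1667
  mean(X_3) = (1 + 6 + 5 + 1 + 2 + 6) / 6 = 21/6 = 3.5

Step 2 — sample covariance S[i,j] = (1/(n-1)) · Σ_k (x_{k,i} - mean_i) · (x_{k,j} - mean_j), with n-1 = 5.
  S[X_1,X_1] = ((-4.3333)·(-4.3333) + (2.6667)·(2.6667) + (1.6667)·(1.6667) + (-0.3333)·(-0.3333) + (2.6667)·(2.6667) + (-2.3333)·(-2.3333)) / 5 = 41.3333/5 = 8.2667
  S[X_1,X_2] = ((-4.3333)·(0.8333) + (2.6667)·(0.8333) + (1.6667)·(0.8333) + (-0.3333)·(-0.1667) + (2.6667)·(-2.1667) + (-2.3333)·(-0.1667)) / 5 = -5.3333/5 = -1.0667
  S[X_1,X_3] = ((-4.3333)·(-2.5) + (2.6667)·(2.5) + (1.6667)·(1.5) + (-0.3333)·(-2.5) + (2.6667)·(-1.5) + (-2.3333)·(2.5)) / 5 = 11/5 = 2.2
  S[X_2,X_2] = ((0.8333)·(0.8333) + (0.8333)·(0.8333) + (0.8333)·(0.8333) + (-0.1667)·(-0.1667) + (-2.1667)·(-2.1667) + (-0.1667)·(-0.1667)) / 5 = 6.8333/5 = 1.3667
  S[X_2,X_3] = ((0.8333)·(-2.5) + (0.8333)·(2.5) + (0.8333)·(1.5) + (-0.1667)·(-2.5) + (-2.1667)·(-1.5) + (-0.1667)·(2.5)) / 5 = 4.5/5 = 0.9
  S[X_3,X_3] = ((-2.5)·(-2.5) + (2.5)·(2.5) + (1.5)·(1.5) + (-2.5)·(-2.5) + (-1.5)·(-1.5) + (2.5)·(2.5)) / 5 = 29.5/5 = 5.9

S is symmetric (S[j,i] = S[i,j]). Assembling:

S = [[8.2667, -1.0667, 2.2],
 [-1.0667, 1.3667, 0.9],
 [2.2, 0.9, 5.9]]


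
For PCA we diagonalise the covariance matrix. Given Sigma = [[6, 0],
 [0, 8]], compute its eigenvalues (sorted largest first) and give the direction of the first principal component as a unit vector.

Step 1 — characteristic polynomial of 2×2 Sigma:
  det(Sigma - λI) = λ² - trace · λ + det = 0.
  trace = 6 + 8 = 14, det = 6·8 - (0)² = 48.
Step 2 — discriminant:
  Δ = trace² - 4·det = 196 - 192 = 4.
Step 3 — eigenvalues:
  λ = (trace ± √Δ)/2 = (14 ± 2)/2,
  λ_1 = 8,  λ_2 = 6.

Step 4 — unit eigenvector for λ_1: Sigma is diagonal, so its eigenvectors are the coordinate axes. λ_1 = 8 is the diagonal entry on the second coordinate axis, hence
  v_1 = (0, 1) (||v_1|| = 1).

λ_1 = 8,  λ_2 = 6;  v_1 ≈ (0, 1)


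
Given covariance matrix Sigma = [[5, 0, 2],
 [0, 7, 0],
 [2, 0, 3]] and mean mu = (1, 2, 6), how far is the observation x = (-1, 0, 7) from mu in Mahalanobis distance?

Step 1 — centre the observation: (x - mu) = (-2, -2, 1).

Step 2 — invert Sigma (cofactor / det for 3×3, or solve directly):
  Sigma^{-1} = [[0.2727, 0, -0.1818],
 [0, 0.1429, 0],
 [-0.1818, 0, 0.4545]].

Step 3 — form the quadratic (x - mu)^T · Sigma^{-1} · (x - mu):
  Sigma^{-1} · (x - mu) = (-0.7273, -0.2857, 0.8182).
  (x - mu)^T · [Sigma^{-1} · (x - mu)] = (-2)·(-0.7273) + (-2)·(-0.2857) + (1)·(0.8182) = 2.8442.

Step 4 — take square root: d = √(2.8442) ≈ 1.6865.

d(x, mu) = √(2.8442) ≈ 1.6865


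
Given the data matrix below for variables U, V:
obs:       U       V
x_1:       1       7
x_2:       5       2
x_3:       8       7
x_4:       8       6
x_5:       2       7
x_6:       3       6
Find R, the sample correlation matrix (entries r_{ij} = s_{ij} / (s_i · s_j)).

Step 1 — column means:
  mean(U) = (1 + 5 + 8 + 8 + 2 + 3) / 6 = 27/6 = 4.5
  mean(V) = (7 + 2 + 7 + 6 + 7 + 6) / 6 = 35/6 = 5.8333

Step 2 — sample variances and covariances s[i,j] = (1/(n-1)) · Σ_k (x_{k,i} - mean_i) · (x_{k,j} - mean_j), with n-1 = 5:
  s[U,U] = ((-3.5)·(-3.5) + (0.5)·(0.5) + (3.5)·(3.5) + (3.5)·(3.5) + (-2.5)·(-2.5) + (-1.5)·(-1.5)) / 5 = 45.5/5 = 9.1
  s[U,V] = ((-3.5)·(1.1667) + (0.5)·(-3.8333) + (3.5)·(1.1667) + (3.5)·(0.1667) + (-2.5)·(1.1667) + (-1.5)·(0.1667)) / 5 = -4.5/5 = -0.9
  s[V,V] = ((1.1667)·(1.1667) + (-3.8333)·(-3.8333) + (1.1667)·(1.1667) + (0.1667)·(0.1667) + (1.1667)·(1.1667) + (0.1667)·(0.1667)) / 5 = 18.8333/5 = 3.7667
  Sample standard deviations s_i = √(s[i,i]):
  s(U) = √(9.1) = 3.0166
  s(V) = √(3.7667) = 1.9408

Step 3 — r_{ij} = s_{ij} / (s_i · s_j):
  r[U,U] = 1 (diagonal).
  r[U,V] = -0.9 / (3.0166 · 1.9408) = -0.9 / 5.8546 = -0.1537
  r[V,V] = 1 (diagonal).

R is symmetric with unit diagonal. Assembling:

R = [[1, -0.1537],
 [-0.1537, 1]]


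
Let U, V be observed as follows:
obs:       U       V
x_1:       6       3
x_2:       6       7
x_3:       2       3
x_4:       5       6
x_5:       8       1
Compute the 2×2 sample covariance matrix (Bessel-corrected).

Step 1 — column means:
  mean(U) = (6 + 6 + 2 + 5 + 8) / 5 = 27/5 = 5.4
  mean(V) = (3 + 7 + 3 + 6 + 1) / 5 = 20/5 = 4

Step 2 — sample covariance S[i,j] = (1/(n-1)) · Σ_k (x_{k,i} - mean_i) · (x_{k,j} - mean_j), with n-1 = 4.
  S[U,U] = ((0.6)·(0.6) + (0.6)·(0.6) + (-3.4)·(-3.4) + (-0.4)·(-0.4) + (2.6)·(2.6)) / 4 = 19.2/4 = 4.8
  S[U,V] = ((0.6)·(-1) + (0.6)·(3) + (-3.4)·(-1) + (-0.4)·(2) + (2.6)·(-3)) / 4 = -4/4 = -1
  S[V,V] = ((-1)·(-1) + (3)·(3) + (-1)·(-1) + (2)·(2) + (-3)·(-3)) / 4 = 24/4 = 6

S is symmetric (S[j,i] = S[i,j]). Assembling:

S = [[4.8, -1],
 [-1, 6]]


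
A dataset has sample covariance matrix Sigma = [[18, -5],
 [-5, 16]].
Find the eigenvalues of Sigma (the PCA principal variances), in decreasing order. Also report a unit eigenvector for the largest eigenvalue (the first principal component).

Step 1 — characteristic polynomial of 2×2 Sigma:
  det(Sigma - λI) = λ² - trace · λ + det = 0.
  trace = 18 + 16 = 34, det = 18·16 - (-5)² = 263.
Step 2 — discriminant:
  Δ = trace² - 4·det = 1156 - 1052 = 104.
Step 3 — eigenvalues:
  λ = (trace ± √Δ)/2 = (34 ± 10.198)/2,
  λ_1 = 22.099,  λ_2 = 11.901.

Step 4 — unit eigenvector for λ_1: solve (Sigma - λ_1 I)v = 0. First row:
  (18 - 22.099)·v_x + (-5)·v_y = 0, i.e. (-4.099)·v_x + (-5)·v_y = 0,
  so v ∝ (b, λ_1 - a) = (-5, 4.099); multiply by -1 so the first entry is positive: u = (5, -4.099).
  ||u|| = √((5)² + (-4.099)²) = √(41.802) ≈ 6.4654,
  v_1 = u/||u|| ≈ (0.7733, -0.634) (||v_1|| = 1).

λ_1 = 22.099,  λ_2 = 11.901;  v_1 ≈ (0.7733, -0.634)


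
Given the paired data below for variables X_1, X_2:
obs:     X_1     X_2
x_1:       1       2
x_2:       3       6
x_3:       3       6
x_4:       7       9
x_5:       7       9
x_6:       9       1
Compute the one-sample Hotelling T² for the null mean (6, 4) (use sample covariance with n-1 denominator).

Step 1 — sample mean vector:
  mean(X_1) = (1 + 3 + 3 + 7 + 7 + 9) / 6 = 30/6 = 5
  mean(X_2) = (2 + 6 + 6 + 9 + 9 + 1) / 6 = 33/6 = 5.5
  x̄ = (5, 5.5),  deviation x̄ - mu_0 = (5, 5.5) - (6, 4) = (-1, 1.5).

Step 2 — sample covariance matrix, S[i,j] = (1/(n-1)) · Σ_k (x_{k,i} - mean_i) · (x_{k,j} - mean_j), divisor n-1 = 5:
  S[X_1,X_1] = ((-4)·(-4) + (-2)·(-2) + (-2)·(-2) + (2)·(2) + (2)·(2) + (4)·(4)) / 5 = 48/5 = 9.6
  S[X_1,X_2] = ((-4)·(-3.5) + (-2)·(0.5) + (-2)·(0.5) + (2)·(3.5) + (2)·(3.5) + (4)·(-4.5)) / 5 = 8/5 = 1.6
  S[X_2,X_2] = ((-3.5)·(-3.5) + (0.5)·(0.5) + (0.5)·(0.5) + (3.5)·(3.5) + (3.5)·(3.5) + (-4.5)·(-4.5)) / 5 = 57.5/5 = 11.5
  S = [[9.6, 1.6],
 [1.6, 11.5]].

Step 3 — invert S. det(S) = 9.6·11.5 - (1.6)² = 107.84.
  S^{-1} = (1/det) · [[d, -b], [-b, a]] = [[0.1066, -0.0148],
 [-0.0148, 0.089]].

Step 4 — quadratic form (x̄ - mu_0)^T · S^{-1} · (x̄ - mu_0):
  S^{-1} · (x̄ - mu_0) = (-0.1289, 0.1484),
  (x̄ - mu_0)^T · [...] = (-1)·(-0.1289) + (1.5)·(0.1484) = 0.3514.

Step 5 — scale by n: T² = 6 · 0.3514 = 2.1087.

T² ≈ 2.1087


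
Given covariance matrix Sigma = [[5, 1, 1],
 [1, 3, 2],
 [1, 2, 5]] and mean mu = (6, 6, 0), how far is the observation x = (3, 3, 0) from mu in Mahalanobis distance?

Step 1 — centre the observation: (x - mu) = (-3, -3, 0).

Step 2 — invert Sigma (cofactor / det for 3×3, or solve directly):
  Sigma^{-1} = [[0.2157, -0.0588, -0.0196],
 [-0.0588, 0.4706, -0.1765],
 [-0.0196, -0.1765, 0.2745]].

Step 3 — form the quadratic (x - mu)^T · Sigma^{-1} · (x - mu):
  Sigma^{-1} · (x - mu) = (-0.4706, -1.2353, 0.5882).
  (x - mu)^T · [Sigma^{-1} · (x - mu)] = (-3)·(-0.4706) + (-3)·(-1.2353) + (0)·(0.5882) = 5.1176.

Step 4 — take square root: d = √(5.1176) ≈ 2.2622.

d(x, mu) = √(5.1176) ≈ 2.2622


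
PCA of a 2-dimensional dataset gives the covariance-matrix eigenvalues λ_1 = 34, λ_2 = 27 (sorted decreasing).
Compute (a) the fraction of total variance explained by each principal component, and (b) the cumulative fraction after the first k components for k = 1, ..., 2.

Step 1 — total variance = trace(Sigma) = Σ λ_i = 34 + 27 = 61.

Step 2 — fraction explained by component i = λ_i / Σ λ:
  PC1: 34/61 = 0.5574
  PC2: 27/61 = 0.4426

Step 3 — cumulative fraction after k components = (λ_1 + ... + λ_k) / Σ λ:
  k = 1: 34/61 = 0.5574
  k = 2: (34 + 27)/61 = 61/61 = 1

Summary (fraction, with percent):

explained: PC1 0.5574 (55.74%), PC2 0.4426 (44.26%);  cumulative: 0.5574, 1


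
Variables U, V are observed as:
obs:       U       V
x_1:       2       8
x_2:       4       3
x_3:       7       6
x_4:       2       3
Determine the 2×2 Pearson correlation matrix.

Step 1 — column means:
  mean(U) = (2 + 4 + 7 + 2) / 4 = 15/4 = 3.75
  mean(V) = (8 + 3 + 6 + 3) / 4 = 20/4 = 5

Step 2 — sample variances and covariances s[i,j] = (1/(n-1)) · Σ_k (x_{k,i} - mean_i) · (x_{k,j} - mean_j), with n-1 = 3:
  s[U,U] = ((-1.75)·(-1.75) + (0.25)·(0.25) + (3.25)·(3.25) + (-1.75)·(-1.75)) / 3 = 16.75/3 = 5.5833
  s[U,V] = ((-1.75)·(3) + (0.25)·(-2) + (3.25)·(1) + (-1.75)·(-2)) / 3 = 1/3 = 0.3333
  s[V,V] = ((3)·(3) + (-2)·(-2) + (1)·(1) + (-2)·(-2)) / 3 = 18/3 = 6
  Sample standard deviations s_i = √(s[i,i]):
  s(U) = √(5.5833) = 2.3629
  s(V) = √(6) = 2.4495

Step 3 — r_{ij} = s_{ij} / (s_i · s_j):
  r[U,U] = 1 (diagonal).
  r[U,V] = 0.3333 / (2.3629 · 2.4495) = 0.3333 / 5.7879 = 0.0576
  r[V,V] = 1 (diagonal).

R is symmetric with unit diagonal. Assembling:

R = [[1, 0.0576],
 [0.0576, 1]]


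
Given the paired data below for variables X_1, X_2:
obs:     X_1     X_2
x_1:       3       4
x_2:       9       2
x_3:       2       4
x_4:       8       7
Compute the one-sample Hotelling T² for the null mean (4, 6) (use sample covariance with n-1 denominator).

Step 1 — sample mean vector:
  mean(X_1) = (3 + 9 + 2 + 8) / 4 = 22/4 = 5.5
  mean(X_2) = (4 + 2 + 4 + 7) / 4 = 17/4 = 4.25
  x̄ = (5.5, 4.25),  deviation x̄ - mu_0 = (5.5, 4.25) - (4, 6) = (1.5, -1.75).

Step 2 — sample covariance matrix, S[i,j] = (1/(n-1)) · Σ_k (x_{k,i} - mean_i) · (x_{k,j} - mean_j), divisor n-1 = 3:
  S[X_1,X_1] = ((-2.5)·(-2.5) + (3.5)·(3.5) + (-3.5)·(-3.5) + (2.5)·(2.5)) / 3 = 37/3 = 12.3333
  S[X_1,X_2] = ((-2.5)·(-0.25) + (3.5)·(-2.25) + (-3.5)·(-0.25) + (2.5)·(2.75)) / 3 = 0.5/3 = 0.1667
  S[X_2,X_2] = ((-0.25)·(-0.25) + (-2.25)·(-2.25) + (-0.25)·(-0.25) + (2.75)·(2.75)) / 3 = 12.75/3 = 4.25
  S = [[12.3333, 0.1667],
 [0.1667, 4.25]].

Step 3 — invert S. det(S) = 12.3333·4.25 - (0.1667)² = 52.3889.
  S^{-1} = (1/det) · [[d, -b], [-b, a]] = [[0.0811, -0.0032],
 [-0.0032, 0.2354]].

Step 4 — quadratic form (x̄ - mu_0)^T · S^{-1} · (x̄ - mu_0):
  S^{-1} · (x̄ - mu_0) = (0.1273, -0.4168),
  (x̄ - mu_0)^T · [...] = (1.5)·(0.1273) + (-1.75)·(-0.4168) = 0.9202.

Step 5 — scale by n: T² = 4 · 0.9202 = 3.6808.

T² ≈ 3.6808


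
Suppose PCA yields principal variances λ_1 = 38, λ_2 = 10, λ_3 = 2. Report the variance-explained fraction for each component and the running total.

Step 1 — total variance = trace(Sigma) = Σ λ_i = 38 + 10 + 2 = 50.

Step 2 — fraction explained by component i = λ_i / Σ λ:
  PC1: 38/50 = 0.76
  PC2: 10/50 = 0.2
  PC3: 2/50 = 0.04

Step 3 — cumulative fraction after k components = (λ_1 + ... + λ_k) / Σ λ:
  k = 1: 38/50 = 0.76
  k = 2: (38 + 10)/50 = 48/50 = 0.96
  k = 3: (38 + 10 + 2)/50 = 50/50 = 1

Summary (fraction, with percent):

explained: PC1 0.76 (76%), PC2 0.2 (20%), PC3 0.04 (4%);  cumulative: 0.76, 0.96, 1


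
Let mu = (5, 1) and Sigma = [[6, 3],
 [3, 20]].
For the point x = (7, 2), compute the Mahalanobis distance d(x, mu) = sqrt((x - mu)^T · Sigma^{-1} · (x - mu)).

Step 1 — centre the observation: (x - mu) = (2, 1).

Step 2 — invert Sigma. det(Sigma) = 6·20 - (3)² = 111.
  Sigma^{-1} = (1/det) · [[d, -b], [-b, a]] = [[0.1802, -0.027],
 [-0.027, 0.0541]].

Step 3 — form the quadratic (x - mu)^T · Sigma^{-1} · (x - mu):
  Sigma^{-1} · (x - mu) = (0.3333, 0).
  (x - mu)^T · [Sigma^{-1} · (x - mu)] = (2)·(0.3333) + (1)·(0) = 0.6667.

Step 4 — take square root: d = √(0.6667) ≈ 0.8165.

d(x, mu) = √(0.6667) ≈ 0.8165


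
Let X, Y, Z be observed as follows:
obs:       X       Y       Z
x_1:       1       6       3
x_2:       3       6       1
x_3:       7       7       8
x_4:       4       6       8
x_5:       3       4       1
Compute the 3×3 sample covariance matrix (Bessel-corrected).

Step 1 — column means:
  mean(X) = (1 + 3 + 7 + 4 + 3) / 5 = 18/5 = 3.6
  mean(Y) = (6 + 6 + 7 + 6 + 4) / 5 = 29/5 = 5.8
  mean(Z) = (3 + 1 + 8 + 8 + 1) / 5 = 21/5 = 4.2

Step 2 — sample covariance S[i,j] = (1/(n-1)) · Σ_k (x_{k,i} - mean_i) · (x_{k,j} - mean_j), with n-1 = 4.
  S[X,X] = ((-2.6)·(-2.6) + (-0.6)·(-0.6) + (3.4)·(3.4) + (0.4)·(0.4) + (-0.6)·(-0.6)) / 4 = 19.2/4 = 4.8
  S[X,Y] = ((-2.6)·(0.2) + (-0.6)·(0.2) + (3.4)·(1.2) + (0.4)·(0.2) + (-0.6)·(-1.8)) / 4 = 4.6/4 = 1.15
  S[X,Z] = ((-2.6)·(-1.2) + (-0.6)·(-3.2) + (3.4)·(3.8) + (0.4)·(3.8) + (-0.6)·(-3.2)) / 4 = 21.4/4 = 5.35
  S[Y,Y] = ((0.2)·(0.2) + (0.2)·(0.2) + (1.2)·(1.2) + (0.2)·(0.2) + (-1.8)·(-1.8)) / 4 = 4.8/4 = 1.2
  S[Y,Z] = ((0.2)·(-1.2) + (0.2)·(-3.2) + (1.2)·(3.8) + (0.2)·(3.8) + (-1.8)·(-3.2)) / 4 = 10.2/4 = 2.55
  S[Z,Z] = ((-1.2)·(-1.2) + (-3.2)·(-3.2) + (3.8)·(3.8) + (3.8)·(3.8) + (-3.2)·(-3.2)) / 4 = 50.8/4 = 12.7

S is symmetric (S[j,i] = S[i,j]). Assembling:

S = [[4.8, 1.15, 5.35],
 [1.15, 1.2, 2.55],
 [5.35, 2.55, 12.7]]


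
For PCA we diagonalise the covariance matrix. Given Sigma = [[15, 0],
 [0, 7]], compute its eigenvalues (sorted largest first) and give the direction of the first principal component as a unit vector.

Step 1 — characteristic polynomial of 2×2 Sigma:
  det(Sigma - λI) = λ² - trace · λ + det = 0.
  trace = 15 + 7 = 22, det = 15·7 - (0)² = 105.
Step 2 — discriminant:
  Δ = trace² - 4·det = 484 - 420 = 64.
Step 3 — eigenvalues:
  λ = (trace ± √Δ)/2 = (22 ± 8)/2,
  λ_1 = 15,  λ_2 = 7.

Step 4 — unit eigenvector for λ_1: Sigma is diagonal, so its eigenvectors are the coordinate axes. λ_1 = 15 is the diagonal entry on the first coordinate axis, hence
  v_1 = (1, 0) (||v_1|| = 1).

λ_1 = 15,  λ_2 = 7;  v_1 ≈ (1, 0)


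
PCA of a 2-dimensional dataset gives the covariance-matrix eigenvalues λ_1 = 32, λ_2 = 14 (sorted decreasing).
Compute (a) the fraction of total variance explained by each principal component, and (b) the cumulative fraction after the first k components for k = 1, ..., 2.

Step 1 — total variance = trace(Sigma) = Σ λ_i = 32 + 14 = 46.

Step 2 — fraction explained by component i = λ_i / Σ λ:
  PC1: 32/46 = 0.6957
  PC2: 14/46 = 0.3043

Step 3 — cumulative fraction after k components = (λ_1 + ... + λ_k) / Σ λ:
  k = 1: 32/46 = 0.6957
  k = 2: (32 + 14)/46 = 46/46 = 1

Summary (fraction, with percent):

explained: PC1 0.6957 (69.57%), PC2 0.3043 (30.43%);  cumulative: 0.6957, 1


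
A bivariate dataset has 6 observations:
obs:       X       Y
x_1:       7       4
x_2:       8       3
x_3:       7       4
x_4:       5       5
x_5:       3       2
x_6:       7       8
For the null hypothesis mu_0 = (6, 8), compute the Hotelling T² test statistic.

Step 1 — sample mean vector:
  mean(X) = (7 + 8 + 7 + 5 + 3 + 7) / 6 = 37/6 = 6.1667
  mean(Y) = (4 + 3 + 4 + 5 + 2 + 8) / 6 = 26/6 = 4.3333
  x̄ = (6.1667, 4.3333),  deviation x̄ - mu_0 = (6.1667, 4.3333) - (6, 8) = (0.1667, -3.6667).

Step 2 — sample covariance matrix, S[i,j] = (1/(n-1)) · Σ_k (x_{k,i} - mean_i) · (x_{k,j} - mean_j), divisor n-1 = 5:
  S[X,X] = ((0.8333)·(0.8333) + (1.8333)·(1.8333) + (0.8333)·(0.8333) + (-1.1667)·(-1.1667) + (-3.1667)·(-3.1667) + (0.8333)·(0.8333)) / 5 = 16.8333/5 = 3.3667
  S[X,Y] = ((0.8333)·(-0.3333) + (1.8333)·(-1.3333) + (0.8333)·(-0.3333) + (-1.1667)·(0.6667) + (-3.1667)·(-2.3333) + (0.8333)·(3.6667)) / 5 = 6.6667/5 = 1.3333
  S[Y,Y] = ((-0.3333)·(-0.3333) + (-1.3333)·(-1.3333) + (-0.3333)·(-0.3333) + (0.6667)·(0.6667) + (-2.3333)·(-2.3333) + (3.6667)·(3.6667)) / 5 = 21.3333/5 = 4.2667
  S = [[3.3667, 1.3333],
 [1.3333, 4.2667]].

Step 3 — invert S. det(S) = 3.3667·4.2667 - (1.3333)² = 12.5867.
  S^{-1} = (1/det) · [[d, -b], [-b, a]] = [[0.339, -0.1059],
 [-0.1059, 0.2675]].

Step 4 — quadratic form (x̄ - mu_0)^T · S^{-1} · (x̄ - mu_0):
  S^{-1} · (x̄ - mu_0) = (0.4449, -0.9984),
  (x̄ - mu_0)^T · [...] = (0.1667)·(0.4449) + (-3.6667)·(-0.9984) = 3.735.

Step 5 — scale by n: T² = 6 · 3.735 = 22.41.

T² ≈ 22.41


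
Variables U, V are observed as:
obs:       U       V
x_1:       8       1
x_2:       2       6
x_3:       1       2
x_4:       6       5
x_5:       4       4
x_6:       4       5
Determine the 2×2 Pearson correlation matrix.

Step 1 — column means:
  mean(U) = (8 + 2 + 1 + 6 + 4 + 4) / 6 = 25/6 = 4.1667
  mean(V) = (1 + 6 + 2 + 5 + 4 + 5) / 6 = 23/6 = 3.8333

Step 2 — sample variances and covariances s[i,j] = (1/(n-1)) · Σ_k (x_{k,i} - mean_i) · (x_{k,j} - mean_j), with n-1 = 5:
  s[U,U] = ((3.8333)·(3.8333) + (-2.1667)·(-2.1667) + (-3.1667)·(-3.1667) + (1.8333)·(1.8333) + (-0.1667)·(-0.1667) + (-0.1667)·(-0.1667)) / 5 = 32.8333/5 = 6.5667
  s[U,V] = ((3.8333)·(-2.8333) + (-2.1667)·(2.1667) + (-3.1667)·(-1.8333) + (1.8333)·(1.1667) + (-0.1667)·(0.1667) + (-0.1667)·(1.1667)) / 5 = -7.8333/5 = -1.5667
  s[V,V] = ((-2.8333)·(-2.8333) + (2.1667)·(2.1667) + (-1.8333)·(-1.8333) + (1.1667)·(1.1667) + (0.1667)·(0.1667) + (1.1667)·(1.1667)) / 5 = 18.8333/5 = 3.7667
  Sample standard deviations s_i = √(s[i,i]):
  s(U) = √(6.5667) = 2.5626
  s(V) = √(3.7667) = 1.9408

Step 3 — r_{ij} = s_{ij} / (s_i · s_j):
  r[U,U] = 1 (diagonal).
  r[U,V] = -1.5667 / (2.5626 · 1.9408) = -1.5667 / 4.9734 = -0.315
  r[V,V] = 1 (diagonal).

R is symmetric with unit diagonal. Assembling:

R = [[1, -0.315],
 [-0.315, 1]]


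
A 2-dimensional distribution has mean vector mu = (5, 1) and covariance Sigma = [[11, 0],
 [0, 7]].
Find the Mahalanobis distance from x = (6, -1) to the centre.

Step 1 — centre the observation: (x - mu) = (1, -2).

Step 2 — invert Sigma. det(Sigma) = 11·7 - (0)² = 77.
  Sigma^{-1} = (1/det) · [[d, -b], [-b, a]] = [[0.0909, 0],
 [0, 0.1429]].

Step 3 — form the quadratic (x - mu)^T · Sigma^{-1} · (x - mu):
  Sigma^{-1} · (x - mu) = (0.0909, -0.2857).
  (x - mu)^T · [Sigma^{-1} · (x - mu)] = (1)·(0.0909) + (-2)·(-0.2857) = 0.6623.

Step 4 — take square root: d = √(0.6623) ≈ 0.8138.

d(x, mu) = √(0.6623) ≈ 0.8138


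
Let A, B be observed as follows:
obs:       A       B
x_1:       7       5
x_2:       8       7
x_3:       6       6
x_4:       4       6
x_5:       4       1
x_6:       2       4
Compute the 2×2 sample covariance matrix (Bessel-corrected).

Step 1 — column means:
  mean(A) = (7 + 8 + 6 + 4 + 4 + 2) / 6 = 31/6 = 5.1667
  mean(B) = (5 + 7 + 6 + 6 + 1 + 4) / 6 = 29/6 = 4.8333

Step 2 — sample covariance S[i,j] = (1/(n-1)) · Σ_k (x_{k,i} - mean_i) · (x_{k,j} - mean_j), with n-1 = 5.
  S[A,A] = ((1.8333)·(1.8333) + (2.8333)·(2.8333) + (0.8333)·(0.8333) + (-1.1667)·(-1.1667) + (-1.1667)·(-1.1667) + (-3.1667)·(-3.1667)) / 5 = 24.8333/5 = 4.9667
  S[A,B] = ((1.8333)·(0.1667) + (2.8333)·(2.1667) + (0.8333)·(1.1667) + (-1.1667)·(1.1667) + (-1.1667)·(-3.8333) + (-3.1667)·(-0.8333)) / 5 = 13.1667/5 = 2.6333
  S[B,B] = ((0.1667)·(0.1667) + (2.1667)·(2.1667) + (1.1667)·(1.1667) + (1.1667)·(1.1667) + (-3.8333)·(-3.8333) + (-0.8333)·(-0.8333)) / 5 = 22.8333/5 = 4.5667

S is symmetric (S[j,i] = S[i,j]). Assembling:

S = [[4.9667, 2.6333],
 [2.6333, 4.5667]]
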